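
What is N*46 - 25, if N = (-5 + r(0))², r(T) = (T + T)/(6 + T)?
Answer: 1125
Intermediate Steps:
r(T) = 2*T/(6 + T) (r(T) = (2*T)/(6 + T) = 2*T/(6 + T))
N = 25 (N = (-5 + 2*0/(6 + 0))² = (-5 + 2*0/6)² = (-5 + 2*0*(⅙))² = (-5 + 0)² = (-5)² = 25)
N*46 - 25 = 25*46 - 25 = 1150 - 25 = 1125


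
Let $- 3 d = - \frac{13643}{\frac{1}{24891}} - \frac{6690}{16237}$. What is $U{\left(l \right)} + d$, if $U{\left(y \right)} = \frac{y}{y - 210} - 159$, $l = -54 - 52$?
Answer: $\frac{290397744325053}{2565446} \approx 1.132 \cdot 10^{8}$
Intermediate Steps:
$l = -106$
$d = \frac{1837962983357}{16237}$ ($d = - \frac{- \frac{13643}{\frac{1}{24891}} - \frac{6690}{16237}}{3} = - \frac{- 13643 \frac{1}{\frac{1}{24891}} - \frac{6690}{16237}}{3} = - \frac{\left(-13643\right) 24891 - \frac{6690}{16237}}{3} = - \frac{-339587913 - \frac{6690}{16237}}{3} = \left(- \frac{1}{3}\right) \left(- \frac{5513888950071}{16237}\right) = \frac{1837962983357}{16237} \approx 1.132 \cdot 10^{8}$)
$U{\left(y \right)} = -159 + \frac{y}{-210 + y}$ ($U{\left(y \right)} = \frac{y}{-210 + y} - 159 = -159 + \frac{y}{-210 + y}$)
$U{\left(l \right)} + d = \frac{2 \left(16695 - -8374\right)}{-210 - 106} + \frac{1837962983357}{16237} = \frac{2 \left(16695 + 8374\right)}{-316} + \frac{1837962983357}{16237} = 2 \left(- \frac{1}{316}\right) 25069 + \frac{1837962983357}{16237} = - \frac{25069}{158} + \frac{1837962983357}{16237} = \frac{290397744325053}{2565446}$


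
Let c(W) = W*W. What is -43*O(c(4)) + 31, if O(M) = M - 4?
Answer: -485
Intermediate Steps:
c(W) = W**2
O(M) = -4 + M
-43*O(c(4)) + 31 = -43*(-4 + 4**2) + 31 = -43*(-4 + 16) + 31 = -43*12 + 31 = -516 + 31 = -485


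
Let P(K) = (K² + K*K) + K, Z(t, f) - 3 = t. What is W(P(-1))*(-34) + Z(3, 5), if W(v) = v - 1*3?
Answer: 74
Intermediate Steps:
Z(t, f) = 3 + t
P(K) = K + 2*K² (P(K) = (K² + K²) + K = 2*K² + K = K + 2*K²)
W(v) = -3 + v (W(v) = v - 3 = -3 + v)
W(P(-1))*(-34) + Z(3, 5) = (-3 - (1 + 2*(-1)))*(-34) + (3 + 3) = (-3 - (1 - 2))*(-34) + 6 = (-3 - 1*(-1))*(-34) + 6 = (-3 + 1)*(-34) + 6 = -2*(-34) + 6 = 68 + 6 = 74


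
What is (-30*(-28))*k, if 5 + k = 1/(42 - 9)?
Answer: -45920/11 ≈ -4174.5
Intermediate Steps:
k = -164/33 (k = -5 + 1/(42 - 9) = -5 + 1/33 = -164/33 ≈ -4.9697)
(-30*(-28))*k = -30*(-28)*(-164/33) = 840*(-164/33) = -45920/11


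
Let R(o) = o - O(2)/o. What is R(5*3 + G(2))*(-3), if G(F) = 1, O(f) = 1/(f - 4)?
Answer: -1539/32 ≈ -48.094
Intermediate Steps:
O(f) = 1/(-4 + f)
R(o) = o + 1/(2*o) (R(o) = o - 1/((-4 + 2)*o) = o - 1/((-2)*o) = o - (-1)/(2*o) = o + 1/(2*o))
R(5*3 + G(2))*(-3) = ((5*3 + 1) + 1/(2*(5*3 + 1)))*(-3) = ((15 + 1) + 1/(2*(15 + 1)))*(-3) = (16 + (1/2)/16)*(-3) = (16 + (1/2)*(1/16))*(-3) = (16 + 1/32)*(-3) = (513/32)*(-3) = -1539/32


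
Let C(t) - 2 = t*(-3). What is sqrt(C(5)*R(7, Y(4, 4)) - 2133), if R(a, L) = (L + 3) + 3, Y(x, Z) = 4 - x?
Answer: I*sqrt(2211) ≈ 47.021*I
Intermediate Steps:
R(a, L) = 6 + L (R(a, L) = (3 + L) + 3 = 6 + L)
C(t) = 2 - 3*t (C(t) = 2 + t*(-3) = 2 - 3*t)
sqrt(C(5)*R(7, Y(4, 4)) - 2133) = sqrt((2 - 3*5)*(6 + (4 - 1*4)) - 2133) = sqrt((2 - 15)*(6 + (4 - 4)) - 2133) = sqrt(-13*(6 + 0) - 2133) = sqrt(-13*6 - 2133) = sqrt(-78 - 2133) = sqrt(-2211) = I*sqrt(2211)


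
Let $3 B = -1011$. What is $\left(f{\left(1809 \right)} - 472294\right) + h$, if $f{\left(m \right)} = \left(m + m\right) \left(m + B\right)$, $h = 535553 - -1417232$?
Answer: $6806187$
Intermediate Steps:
$B = -337$ ($B = \frac{1}{3} \left(-1011\right) = -337$)
$h = 1952785$ ($h = 535553 + 1417232 = 1952785$)
$f{\left(m \right)} = 2 m \left(-337 + m\right)$ ($f{\left(m \right)} = \left(m + m\right) \left(m - 337\right) = 2 m \left(-337 + m\right)$)
$\left(f{\left(1809 \right)} - 472294\right) + h = \left(2 \cdot 1809 \left(-337 + 1809\right) - 472294\right) + 1952785 = \left(2 \cdot 1809 \cdot 1472 - 472294\right) + 1952785 = \left(5325696 - 472294\right) + 1952785 = 4853402 + 1952785 = 6806187$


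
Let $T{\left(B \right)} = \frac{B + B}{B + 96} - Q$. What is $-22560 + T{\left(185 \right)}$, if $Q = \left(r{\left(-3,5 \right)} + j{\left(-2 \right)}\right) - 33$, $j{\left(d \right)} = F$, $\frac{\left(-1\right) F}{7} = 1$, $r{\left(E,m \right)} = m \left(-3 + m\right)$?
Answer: $- \frac{6330560}{281} \approx -22529.0$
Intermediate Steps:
$F = -7$ ($F = \left(-7\right) 1 = -7$)
$j{\left(d \right)} = -7$
$Q = -30$ ($Q = \left(5 \left(-3 + 5\right) - 7\right) - 33 = \left(5 \cdot 2 - 7\right) - 33 = \left(10 - 7\right) - 33 = 3 - 33 = -30$)
$T{\left(B \right)} = 30 + \frac{2 B}{96 + B}$ ($T{\left(B \right)} = \frac{B + B}{B + 96} - -30 = \frac{2 B}{96 + B} + 30 = 30 + \frac{2 B}{96 + B}$)
$-22560 + T{\left(185 \right)} = -22560 + \frac{32 \left(90 + 185\right)}{96 + 185} = -22560 + 32 \cdot \frac{1}{281} \cdot 275 = -22560 + \frac{8800}{281} = - \frac{6330560}{281}$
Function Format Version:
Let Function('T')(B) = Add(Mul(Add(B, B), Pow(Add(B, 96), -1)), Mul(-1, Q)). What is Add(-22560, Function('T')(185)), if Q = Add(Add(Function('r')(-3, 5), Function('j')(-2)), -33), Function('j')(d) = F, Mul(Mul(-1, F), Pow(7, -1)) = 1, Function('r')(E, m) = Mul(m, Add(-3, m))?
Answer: Rational(-6330560, 281) ≈ -22529.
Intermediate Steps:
F = -7 (F = Mul(-7, 1) = -7)
Function('j')(d) = -7
Q = -30 (Q = Add(Add(Mul(5, Add(-3, 5)), -7), -33) = Add(Add(Mul(5, 2), -7), -33) = Add(Add(10, -7), -33) = Add(3, -33) = -30)
Function('T')(B) = Add(30, Mul(2, B, Pow(Add(96, B), -1))) (Function('T')(B) = Add(Mul(Add(B, B), Pow(Add(B, 96), -1)), Mul(-1, -30)) = Add(Mul(Mul(2, B), Pow(Add(96, B), -1)), 30) = Add(Mul(2, B, Pow(Add(96, B), -1)), 30) = Add(30, Mul(2, B, Pow(Add(96, B), -1))))
Add(-22560, Function('T')(185)) = Add(-22560, Mul(32, Pow(Add(96, 185), -1), Add(90, 185))) = Add(-22560, Mul(32, Pow(281, -1), 275)) = Add(-22560, Mul(32, Rational(1, 281), 275)) = Add(-22560, Rational(8800, 281)) = Rational(-6330560, 281)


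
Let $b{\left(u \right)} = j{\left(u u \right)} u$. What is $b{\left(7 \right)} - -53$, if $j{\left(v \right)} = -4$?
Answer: $25$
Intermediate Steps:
$b{\left(u \right)} = - 4 u$
$b{\left(7 \right)} - -53 = \left(-4\right) 7 - -53 = -28 + 53 = 25$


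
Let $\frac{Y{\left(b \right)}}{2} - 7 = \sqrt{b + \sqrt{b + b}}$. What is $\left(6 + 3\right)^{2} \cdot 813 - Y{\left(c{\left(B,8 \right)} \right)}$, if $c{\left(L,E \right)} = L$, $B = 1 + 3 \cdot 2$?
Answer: $65839 - 2 \sqrt{7 + \sqrt{14}} \approx 65833.0$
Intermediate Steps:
$B = 7$ ($B = 1 + 6 = 7$)
$Y{\left(b \right)} = 14 + 2 \sqrt{b + \sqrt{2} \sqrt{b}}$ ($Y{\left(b \right)} = 14 + 2 \sqrt{b + \sqrt{b + b}} = 14 + 2 \sqrt{b + \sqrt{2 b}} = 14 + 2 \sqrt{b + \sqrt{2} \sqrt{b}}$)
$\left(6 + 3\right)^{2} \cdot 813 - Y{\left(c{\left(B,8 \right)} \right)} = \left(6 + 3\right)^{2} \cdot 813 - \left(14 + 2 \sqrt{7 + \sqrt{2} \sqrt{7}}\right) = 9^{2} \cdot 813 - \left(14 + 2 \sqrt{7 + \sqrt{14}}\right) = 81 \cdot 813 - \left(14 + 2 \sqrt{7 + \sqrt{14}}\right) = 65853 - \left(14 + 2 \sqrt{7 + \sqrt{14}}\right) = 65839 - 2 \sqrt{7 + \sqrt{14}}$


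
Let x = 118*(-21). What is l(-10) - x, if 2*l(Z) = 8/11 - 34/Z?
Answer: 272807/110 ≈ 2480.1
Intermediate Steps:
x = -2478
l(Z) = 4/11 - 17/Z (l(Z) = (8/11 - 34/Z)/2 = 4/11 - 17/Z)
l(-10) - x = (4/11 - 17/(-10)) - 1*(-2478) = (4/11 - 17*(-⅒)) + 2478 = (4/11 + 17/10) + 2478 = 227/110 + 2478 = 272807/110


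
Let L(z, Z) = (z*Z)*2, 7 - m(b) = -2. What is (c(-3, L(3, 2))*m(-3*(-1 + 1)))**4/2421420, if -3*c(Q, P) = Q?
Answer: 2187/807140 ≈ 0.0027096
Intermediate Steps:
m(b) = 9 (m(b) = 7 - 1*(-2) = 7 + 2 = 9)
L(z, Z) = 2*Z*z (L(z, Z) = (Z*z)*2 = 2*Z*z)
c(Q, P) = -Q/3
(c(-3, L(3, 2))*m(-3*(-1 + 1)))**4/2421420 = (-1/3*(-3)*9)**4/2421420 = (1*9)**4*(1/2421420) = 9**4*(1/2421420) = 6561*(1/2421420) = 2187/807140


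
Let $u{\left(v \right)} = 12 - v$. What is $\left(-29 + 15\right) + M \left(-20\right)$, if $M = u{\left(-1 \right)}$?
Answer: $-274$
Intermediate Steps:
$M = 13$ ($M = 12 - -1 = 12 + 1 = 13$)
$\left(-29 + 15\right) + M \left(-20\right) = \left(-29 + 15\right) + 13 \left(-20\right) = -14 - 260 = -274$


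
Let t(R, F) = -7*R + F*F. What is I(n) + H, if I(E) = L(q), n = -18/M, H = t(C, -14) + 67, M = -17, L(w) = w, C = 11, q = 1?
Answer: 187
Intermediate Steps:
t(R, F) = F**2 - 7*R (t(R, F) = -7*R + F**2 = F**2 - 7*R)
H = 186 (H = ((-14)**2 - 7*11) + 67 = (196 - 77) + 67 = 119 + 67 = 186)
n = 18/17 (n = -18/(-17) = -18*(-1/17) = 18/17 ≈ 1.0588)
I(E) = 1
I(n) + H = 1 + 186 = 187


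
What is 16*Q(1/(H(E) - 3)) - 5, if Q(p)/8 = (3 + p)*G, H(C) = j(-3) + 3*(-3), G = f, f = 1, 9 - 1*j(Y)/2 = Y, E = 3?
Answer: 1169/3 ≈ 389.67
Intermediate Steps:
j(Y) = 18 - 2*Y
G = 1
H(C) = 15 (H(C) = (18 - 2*(-3)) + 3*(-3) = (18 + 6) - 9 = 24 - 9 = 15)
Q(p) = 24 + 8*p (Q(p) = 8*((3 + p)*1) = 8*(3 + p) = 24 + 8*p)
16*Q(1/(H(E) - 3)) - 5 = 16*(24 + 8/(15 - 3)) - 5 = 16*(24 + 8/12) - 5 = 16*(24 + 8*(1/12)) - 5 = 16*(24 + 2/3) - 5 = 16*(74/3) - 5 = 1184/3 - 5 = 1169/3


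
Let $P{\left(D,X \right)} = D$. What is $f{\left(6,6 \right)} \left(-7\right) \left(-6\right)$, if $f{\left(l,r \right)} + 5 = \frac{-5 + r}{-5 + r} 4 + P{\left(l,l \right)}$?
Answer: $210$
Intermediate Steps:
$f{\left(l,r \right)} = -1 + l$ ($f{\left(l,r \right)} = -5 + \left(\frac{-5 + r}{-5 + r} 4 + l\right) = -5 + \left(1 \cdot 4 + l\right) = -5 + \left(4 + l\right) = -1 + l$)
$f{\left(6,6 \right)} \left(-7\right) \left(-6\right) = \left(-1 + 6\right) \left(-7\right) \left(-6\right) = 5 \left(-7\right) \left(-6\right) = \left(-35\right) \left(-6\right) = 210$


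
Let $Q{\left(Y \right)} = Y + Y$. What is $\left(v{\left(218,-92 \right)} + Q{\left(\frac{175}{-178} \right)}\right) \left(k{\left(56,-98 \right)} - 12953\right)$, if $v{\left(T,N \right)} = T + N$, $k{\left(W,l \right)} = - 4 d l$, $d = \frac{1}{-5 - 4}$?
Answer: $- \frac{1291220791}{801} \approx -1.612 \cdot 10^{6}$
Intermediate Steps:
$d = - \frac{1}{9}$ ($d = \frac{1}{-9} = - \frac{1}{9} \approx -0.11111$)
$k{\left(W,l \right)} = \frac{4 l}{9}$ ($k{\left(W,l \right)} = \left(-4\right) \left(- \frac{1}{9}\right) l = \frac{4 l}{9}$)
$Q{\left(Y \right)} = 2 Y$
$v{\left(T,N \right)} = N + T$
$\left(v{\left(218,-92 \right)} + Q{\left(\frac{175}{-178} \right)}\right) \left(k{\left(56,-98 \right)} - 12953\right) = \left(\left(-92 + 218\right) + 2 \frac{175}{-178}\right) \left(\frac{4}{9} \left(-98\right) - 12953\right) = \left(126 + 2 \cdot 175 \left(- \frac{1}{178}\right)\right) \left(- \frac{392}{9} - 12953\right) = \left(126 + 2 \left(- \frac{175}{178}\right)\right) \left(- \frac{116969}{9}\right) = \left(126 - \frac{175}{89}\right) \left(- \frac{116969}{9}\right) = \frac{11039}{89} \left(- \frac{116969}{9}\right) = - \frac{1291220791}{801}$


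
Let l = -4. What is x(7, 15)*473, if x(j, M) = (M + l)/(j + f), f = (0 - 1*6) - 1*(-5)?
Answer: 5203/6 ≈ 867.17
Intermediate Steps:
f = -1 (f = (0 - 6) + 5 = -6 + 5 = -1)
x(j, M) = (-4 + M)/(-1 + j) (x(j, M) = (M - 4)/(j - 1) = (-4 + M)/(-1 + j))
x(7, 15)*473 = ((-4 + 15)/(-1 + 7))*473 = (11/6)*473 = 5203/6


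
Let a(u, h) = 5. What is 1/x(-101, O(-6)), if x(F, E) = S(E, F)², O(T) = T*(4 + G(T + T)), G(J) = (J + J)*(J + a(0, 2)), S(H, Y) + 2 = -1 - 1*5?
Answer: 1/64 ≈ 0.015625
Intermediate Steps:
S(H, Y) = -8 (S(H, Y) = -2 + (-1 - 1*5) = -2 + (-1 - 5) = -2 - 6 = -8)
G(J) = 2*J*(5 + J) (G(J) = (J + J)*(J + 5) = (2*J)*(5 + J) = 2*J*(5 + J))
O(T) = T*(4 + 4*T*(5 + 2*T)) (O(T) = T*(4 + 2*(T + T)*(5 + (T + T))) = T*(4 + 2*(2*T)*(5 + 2*T)) = T*(4 + 4*T*(5 + 2*T)))
x(F, E) = 64 (x(F, E) = (-8)² = 64)
1/x(-101, O(-6)) = 1/64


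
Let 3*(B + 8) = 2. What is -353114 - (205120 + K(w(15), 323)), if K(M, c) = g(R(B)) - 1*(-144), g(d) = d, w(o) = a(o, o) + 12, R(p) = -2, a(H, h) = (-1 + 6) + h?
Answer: -558376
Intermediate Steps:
B = -22/3 (B = -8 + (⅓)*2 = -8 + ⅔ = -22/3 ≈ -7.3333)
a(H, h) = 5 + h
w(o) = 17 + o (w(o) = (5 + o) + 12 = 17 + o)
K(M, c) = 142 (K(M, c) = -2 - 1*(-144) = -2 + 144 = 142)
-353114 - (205120 + K(w(15), 323)) = -353114 - (205120 + 142) = -353114 - 1*205262 = -353114 - 205262 = -558376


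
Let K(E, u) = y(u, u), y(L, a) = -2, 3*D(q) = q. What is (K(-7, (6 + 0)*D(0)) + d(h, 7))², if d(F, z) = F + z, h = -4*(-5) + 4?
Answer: 841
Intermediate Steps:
D(q) = q/3
h = 24 (h = 20 + 4 = 24)
K(E, u) = -2
(K(-7, (6 + 0)*D(0)) + d(h, 7))² = (-2 + (24 + 7))² = (-2 + 31)² = 29² = 841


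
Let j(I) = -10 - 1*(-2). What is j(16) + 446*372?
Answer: 165904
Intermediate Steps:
j(I) = -8 (j(I) = -10 + 2 = -8)
j(16) + 446*372 = -8 + 446*372 = -8 + 165912 = 165904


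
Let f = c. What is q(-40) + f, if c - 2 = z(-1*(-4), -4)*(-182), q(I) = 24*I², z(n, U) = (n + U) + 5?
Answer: 37492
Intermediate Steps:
z(n, U) = 5 + U + n (z(n, U) = (U + n) + 5 = 5 + U + n)
c = -908 (c = 2 + (5 - 4 - 1*(-4))*(-182) = 2 + (5 - 4 + 4)*(-182) = 2 + 5*(-182) = 2 - 910 = -908)
f = -908
q(-40) + f = 24*(-40)² - 908 = 24*1600 - 908 = 38400 - 908 = 37492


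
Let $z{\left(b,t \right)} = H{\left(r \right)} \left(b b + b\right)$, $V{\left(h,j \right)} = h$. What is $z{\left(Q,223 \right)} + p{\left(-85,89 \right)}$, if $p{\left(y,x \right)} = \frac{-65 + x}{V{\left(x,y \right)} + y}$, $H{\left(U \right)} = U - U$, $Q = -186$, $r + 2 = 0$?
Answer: $6$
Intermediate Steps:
$r = -2$ ($r = -2 + 0 = -2$)
$H{\left(U \right)} = 0$
$z{\left(b,t \right)} = 0$ ($z{\left(b,t \right)} = 0 \left(b b + b\right) = 0 \left(b^{2} + b\right) = 0 \left(b + b^{2}\right) = 0$)
$p{\left(y,x \right)} = \frac{-65 + x}{x + y}$
$z{\left(Q,223 \right)} + p{\left(-85,89 \right)} = 0 + \frac{-65 + 89}{89 - 85} = 0 + \frac{1}{4} \cdot 24 = 0 + 6 = 6$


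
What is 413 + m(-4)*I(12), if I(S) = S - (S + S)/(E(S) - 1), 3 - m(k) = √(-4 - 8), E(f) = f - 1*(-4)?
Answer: 2221/5 - 104*I*√3/5 ≈ 444.2 - 36.027*I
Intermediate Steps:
E(f) = 4 + f (E(f) = f + 4 = 4 + f)
m(k) = 3 - 2*I*√3 (m(k) = 3 - √(-4 - 8) = 3 - √(-12) = 3 - 2*I*√3)
I(S) = S - 2*S/(3 + S) (I(S) = S - (S + S)/((4 + S) - 1) = S - 2*S/(3 + S))
413 + m(-4)*I(12) = 413 + (3 - 2*I*√3)*(12*(1 + 12)/(3 + 12)) = 413 + (3 - 2*I*√3)*(12*13/15) = 413 + (3 - 2*I*√3)*(12*(1/15)*13) = 413 + (3 - 2*I*√3)*(52/5) = 413 + (156/5 - 104*I*√3/5) = 2221/5 - 104*I*√3/5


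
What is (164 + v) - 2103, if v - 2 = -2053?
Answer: -3990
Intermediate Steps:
v = -2051 (v = 2 - 2053 = -2051)
(164 + v) - 2103 = (164 - 2051) - 2103 = -1887 - 2103 = -3990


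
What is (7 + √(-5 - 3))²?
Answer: 41 + 28*I*√2 ≈ 41.0 + 39.598*I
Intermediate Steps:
(7 + √(-5 - 3))² = (7 + √(-8))² = (7 + 2*I*√2)²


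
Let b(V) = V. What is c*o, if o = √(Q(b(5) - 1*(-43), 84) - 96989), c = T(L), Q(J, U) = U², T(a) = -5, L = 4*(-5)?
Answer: -5*I*√89933 ≈ -1499.4*I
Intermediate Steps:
L = -20
c = -5
o = I*√89933 (o = √(84² - 96989) = √(7056 - 96989) = √(-89933) = I*√89933 ≈ 299.89*I)
c*o = -5*I*√89933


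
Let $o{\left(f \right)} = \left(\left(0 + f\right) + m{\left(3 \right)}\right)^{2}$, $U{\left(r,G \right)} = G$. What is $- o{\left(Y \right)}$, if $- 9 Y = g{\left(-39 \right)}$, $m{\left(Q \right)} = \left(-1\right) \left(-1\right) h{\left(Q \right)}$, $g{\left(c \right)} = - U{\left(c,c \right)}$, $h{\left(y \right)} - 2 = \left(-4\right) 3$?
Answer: $- \frac{1849}{9} \approx -205.44$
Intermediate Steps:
$h{\left(y \right)} = -10$ ($h{\left(y \right)} = 2 - 12 = -10$)
$g{\left(c \right)} = - c$
$m{\left(Q \right)} = -10$ ($m{\left(Q \right)} = \left(-1\right) \left(-1\right) \left(-10\right) = 1 \left(-10\right) = -10$)
$Y = - \frac{13}{3}$ ($Y = - \frac{\left(-1\right) \left(-39\right)}{9} = \left(- \frac{1}{9}\right) 39 = - \frac{13}{3} \approx -4.3333$)
$o{\left(f \right)} = \left(-10 + f\right)^{2}$ ($o{\left(f \right)} = \left(\left(0 + f\right) - 10\right)^{2} = \left(f - 10\right)^{2} = \left(-10 + f\right)^{2}$)
$- o{\left(Y \right)} = - \left(-10 - \frac{13}{3}\right)^{2} = - \left(- \frac{43}{3}\right)^{2} = \left(-1\right) \frac{1849}{9} = - \frac{1849}{9}$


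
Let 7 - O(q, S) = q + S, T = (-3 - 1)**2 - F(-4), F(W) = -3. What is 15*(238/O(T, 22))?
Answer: -105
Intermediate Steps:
T = 19 (T = (-3 - 1)**2 - 1*(-3) = (-4)**2 + 3 = 16 + 3 = 19)
O(q, S) = 7 - S - q (O(q, S) = 7 - (q + S) = 7 - (S + q) = 7 + (-S - q) = 7 - S - q)
15*(238/O(T, 22)) = 15*(238/(7 - 1*22 - 1*19)) = 15*(238/(7 - 22 - 19)) = 15*(238/(-34)) = 15*(238*(-1/34)) = 15*(-7) = -105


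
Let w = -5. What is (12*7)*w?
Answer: -420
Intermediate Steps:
(12*7)*w = (12*7)*(-5) = 84*(-5) = -420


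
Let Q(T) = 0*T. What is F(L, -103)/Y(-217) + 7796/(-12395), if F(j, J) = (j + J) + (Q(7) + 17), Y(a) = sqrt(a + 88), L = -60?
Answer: -7796/12395 + 146*I*sqrt(129)/129 ≈ -0.62896 + 12.855*I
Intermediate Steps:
Q(T) = 0
Y(a) = sqrt(88 + a)
F(j, J) = 17 + J + j (F(j, J) = (j + J) + (0 + 17) = (J + j) + 17 = 17 + J + j)
F(L, -103)/Y(-217) + 7796/(-12395) = (17 - 103 - 60)/(sqrt(88 - 217)) + 7796/(-12395) = -146*(-I*sqrt(129)/129) + 7796*(-1/12395) = -146*(-I*sqrt(129)/129) - 7796/12395 = -(-146)*I*sqrt(129)/129 - 7796/12395 = 146*I*sqrt(129)/129 - 7796/12395 = -7796/12395 + 146*I*sqrt(129)/129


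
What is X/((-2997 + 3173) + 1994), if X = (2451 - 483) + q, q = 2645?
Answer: 659/310 ≈ 2.1258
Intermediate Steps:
X = 4613 (X = (2451 - 483) + 2645 = 1968 + 2645 = 4613)
X/((-2997 + 3173) + 1994) = 4613/((-2997 + 3173) + 1994) = 4613/(176 + 1994) = 4613/2170 = 4613*(1/2170) = 659/310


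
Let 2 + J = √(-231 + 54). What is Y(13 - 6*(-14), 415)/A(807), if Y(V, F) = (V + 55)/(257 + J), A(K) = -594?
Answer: -3230/3227499 + 38*I*√177/9682497 ≈ -0.0010008 + 5.2213e-5*I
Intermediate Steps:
J = -2 + I*√177 (J = -2 + √(-231 + 54) = -2 + √(-177) = -2 + I*√177 ≈ -2.0 + 13.304*I)
Y(V, F) = (55 + V)/(255 + I*√177) (Y(V, F) = (V + 55)/(257 + (-2 + I*√177)) = (55 + V)/(255 + I*√177))
Y(13 - 6*(-14), 415)/A(807) = ((55 + (13 - 6*(-14)))/(255 + I*√177))/(-594) = ((55 + (13 + 84))/(255 + I*√177))*(-1/594) = ((55 + 97)/(255 + I*√177))*(-1/594) = (152/(255 + I*√177))*(-1/594) = -76/(297*(255 + I*√177))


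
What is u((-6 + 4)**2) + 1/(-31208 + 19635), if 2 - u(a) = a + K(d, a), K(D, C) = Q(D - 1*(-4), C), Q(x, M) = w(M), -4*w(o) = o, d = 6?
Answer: -11574/11573 ≈ -1.0001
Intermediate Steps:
w(o) = -o/4
Q(x, M) = -M/4
K(D, C) = -C/4
u(a) = 2 - 3*a/4 (u(a) = 2 - (a - a/4) = 2 - 3*a/4)
u((-6 + 4)**2) + 1/(-31208 + 19635) = (2 - 3*(-6 + 4)**2/4) + 1/(-31208 + 19635) = (2 - 3/4*(-2)**2) + 1/(-11573) = (2 - 3/4*4) - 1/11573 = (2 - 3) - 1/11573 = -1 - 1/11573 = -11574/11573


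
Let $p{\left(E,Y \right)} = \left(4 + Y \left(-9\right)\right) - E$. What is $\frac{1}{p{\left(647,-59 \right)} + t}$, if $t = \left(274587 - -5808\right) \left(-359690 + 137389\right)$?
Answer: $- \frac{1}{62332089007} \approx -1.6043 \cdot 10^{-11}$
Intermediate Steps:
$p{\left(E,Y \right)} = 4 - E - 9 Y$ ($p{\left(E,Y \right)} = \left(4 - 9 Y\right) - E = 4 - E - 9 Y$)
$t = -62332088895$ ($t = \left(274587 + \left(-181220 + 187028\right)\right) \left(-222301\right) = \left(274587 + 5808\right) \left(-222301\right) = 280395 \left(-222301\right) = -62332088895$)
$\frac{1}{p{\left(647,-59 \right)} + t} = \frac{1}{\left(4 - 647 - -531\right) - 62332088895} = \frac{1}{\left(4 - 647 + 531\right) - 62332088895} = \frac{1}{-112 - 62332088895} = \frac{1}{-62332089007} = - \frac{1}{62332089007}$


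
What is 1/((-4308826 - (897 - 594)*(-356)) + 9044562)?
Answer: 1/4843604 ≈ 2.0646e-7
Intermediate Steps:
1/((-4308826 - (897 - 594)*(-356)) + 9044562) = 1/((-4308826 - 303*(-356)) + 9044562) = 1/((-4308826 - 1*(-107868)) + 9044562) = 1/((-4308826 + 107868) + 9044562) = 1/(-4200958 + 9044562) = 1/4843604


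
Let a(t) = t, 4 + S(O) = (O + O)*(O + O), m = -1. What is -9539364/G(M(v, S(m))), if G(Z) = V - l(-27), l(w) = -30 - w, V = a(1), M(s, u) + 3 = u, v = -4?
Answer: -2384841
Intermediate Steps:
S(O) = -4 + 4*O**2 (S(O) = -4 + (O + O)*(O + O) = -4 + (2*O)*(2*O) = -4 + 4*O**2)
M(s, u) = -3 + u
V = 1
G(Z) = 4 (G(Z) = 1 - (-30 - 1*(-27)) = 1 - (-30 + 27) = 1 - 1*(-3) = 1 + 3 = 4)
-9539364/G(M(v, S(m))) = -9539364/4 = -9539364*1/4 = -2384841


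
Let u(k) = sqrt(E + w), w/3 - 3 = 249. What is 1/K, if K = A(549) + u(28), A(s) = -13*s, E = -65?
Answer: -7137/50936078 - sqrt(691)/50936078 ≈ -0.00014063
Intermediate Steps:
w = 756 (w = 9 + 3*249 = 9 + 747 = 756)
u(k) = sqrt(691) (u(k) = sqrt(-65 + 756) = sqrt(691))
K = -7137 + sqrt(691) (K = -13*549 + sqrt(691) = -7137 + sqrt(691) ≈ -7110.7)
1/K = 1/(-7137 + sqrt(691))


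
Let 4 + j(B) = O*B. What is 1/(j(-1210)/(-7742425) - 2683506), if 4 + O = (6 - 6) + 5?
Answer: -7742425/20776843940836 ≈ -3.7265e-7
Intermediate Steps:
O = 1 (O = -4 + ((6 - 6) + 5) = -4 + (0 + 5) = -4 + 5 = 1)
j(B) = -4 + B (j(B) = -4 + 1*B = -4 + B)
1/(j(-1210)/(-7742425) - 2683506) = 1/((-4 - 1210)/(-7742425) - 2683506) = 1/(-1214*(-1/7742425) - 2683506) = 1/(1214/7742425 - 2683506) = 1/(-20776843940836/7742425) = -7742425/20776843940836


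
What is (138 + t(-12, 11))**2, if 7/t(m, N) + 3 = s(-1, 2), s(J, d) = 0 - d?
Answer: 466489/25 ≈ 18660.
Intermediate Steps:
s(J, d) = -d
t(m, N) = -7/5 (t(m, N) = 7/(-3 - 1*2) = 7/(-3 - 2) = 7/(-5) = 7*(-1/5) = -7/5)
(138 + t(-12, 11))**2 = (138 - 7/5)**2 = (683/5)**2 = 466489/25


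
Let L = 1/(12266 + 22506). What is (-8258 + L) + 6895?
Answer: -47394235/34772 ≈ -1363.0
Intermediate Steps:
L = 1/34772 ≈ 2.8759e-5
(-8258 + L) + 6895 = (-8258 + 1/34772) + 6895 = -287147175/34772 + 6895 = -47394235/34772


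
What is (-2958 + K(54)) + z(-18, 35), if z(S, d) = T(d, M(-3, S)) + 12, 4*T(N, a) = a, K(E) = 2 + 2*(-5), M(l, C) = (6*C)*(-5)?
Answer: -2819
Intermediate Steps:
M(l, C) = -30*C
K(E) = -8 (K(E) = 2 - 10 = -8)
T(N, a) = a/4
z(S, d) = 12 - 15*S/2 (z(S, d) = (-30*S)/4 + 12 = -15*S/2 + 12 = 12 - 15*S/2)
(-2958 + K(54)) + z(-18, 35) = (-2958 - 8) + (12 - 15/2*(-18)) = -2966 + (12 + 135) = -2966 + 147 = -2819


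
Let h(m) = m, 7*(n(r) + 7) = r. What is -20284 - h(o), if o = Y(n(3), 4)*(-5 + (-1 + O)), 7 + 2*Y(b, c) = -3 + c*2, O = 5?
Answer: -20285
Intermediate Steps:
n(r) = -7 + r/7
Y(b, c) = -5 + c (Y(b, c) = -7/2 + (-3 + c*2)/2 = -7/2 + (-3 + 2*c)/2 = -7/2 + (-3/2 + c) = -5 + c)
o = 1 (o = (-5 + 4)*(-5 + (-1 + 5)) = -(-5 + 4) = -1*(-1) = 1)
-20284 - h(o) = -20284 - 1*1 = -20284 - 1 = -20285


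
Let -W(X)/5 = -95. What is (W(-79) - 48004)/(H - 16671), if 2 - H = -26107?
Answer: -15843/3146 ≈ -5.0359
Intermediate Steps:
H = 26109 (H = 2 - 1*(-26107) = 2 + 26107 = 26109)
W(X) = 475 (W(X) = -5*(-95) = 475)
(W(-79) - 48004)/(H - 16671) = (475 - 48004)/(26109 - 16671) = -47529/9438 = -47529*1/9438 = -15843/3146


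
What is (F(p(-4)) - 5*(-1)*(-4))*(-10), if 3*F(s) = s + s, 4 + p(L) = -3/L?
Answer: 665/3 ≈ 221.67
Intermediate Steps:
p(L) = -4 - 3/L
F(s) = 2*s/3 (F(s) = (s + s)/3 = (2*s)/3 = 2*s/3)
(F(p(-4)) - 5*(-1)*(-4))*(-10) = (2*(-4 - 3/(-4))/3 - 5*(-1)*(-4))*(-10) = (2*(-4 - 3*(-1/4))/3 + 5*(-4))*(-10) = (2*(-4 + 3/4)/3 - 20)*(-10) = ((2/3)*(-13/4) - 20)*(-10) = (-13/6 - 20)*(-10) = -133/6*(-10) = 665/3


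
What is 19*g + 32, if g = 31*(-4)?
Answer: -2324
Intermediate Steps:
g = -124
19*g + 32 = 19*(-124) + 32 = -2356 + 32 = -2324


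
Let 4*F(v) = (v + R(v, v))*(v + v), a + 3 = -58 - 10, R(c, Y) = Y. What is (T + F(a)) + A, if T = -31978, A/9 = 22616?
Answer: 176607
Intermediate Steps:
A = 203544 (A = 9*22616 = 203544)
a = -71 (a = -3 + (-58 - 10) = -3 - 68 = -71)
F(v) = v² (F(v) = ((v + v)*(v + v))/4 = ((2*v)*(2*v))/4 = (4*v²)/4 = v²)
(T + F(a)) + A = (-31978 + (-71)²) + 203544 = (-31978 + 5041) + 203544 = -26937 + 203544 = 176607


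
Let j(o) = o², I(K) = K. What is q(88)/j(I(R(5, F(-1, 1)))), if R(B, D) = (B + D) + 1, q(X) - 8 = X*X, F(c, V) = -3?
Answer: 2584/3 ≈ 861.33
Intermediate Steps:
q(X) = 8 + X² (q(X) = 8 + X*X = 8 + X²)
R(B, D) = 1 + B + D
q(88)/j(I(R(5, F(-1, 1)))) = (8 + 88²)/((1 + 5 - 3)²) = (8 + 7744)/(3²) = 7752/9 = 7752*(⅑) = 2584/3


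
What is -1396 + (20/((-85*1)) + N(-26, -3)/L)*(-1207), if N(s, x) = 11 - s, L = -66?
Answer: -28733/66 ≈ -435.35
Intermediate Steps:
-1396 + (20/((-85*1)) + N(-26, -3)/L)*(-1207) = -1396 + (20/((-85*1)) + (11 - 1*(-26))/(-66))*(-1207) = -1396 + (20/(-85) + (11 + 26)*(-1/66))*(-1207) = -1396 + (20*(-1/85) + 37*(-1/66))*(-1207) = -1396 + (-4/17 - 37/66)*(-1207) = -1396 - 893/1122*(-1207) = -1396 + 63403/66 = -28733/66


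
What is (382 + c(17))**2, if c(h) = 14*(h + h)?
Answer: 736164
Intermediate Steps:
c(h) = 28*h (c(h) = 14*(2*h) = 28*h)
(382 + c(17))**2 = (382 + 28*17)**2 = (382 + 476)**2 = 858**2 = 736164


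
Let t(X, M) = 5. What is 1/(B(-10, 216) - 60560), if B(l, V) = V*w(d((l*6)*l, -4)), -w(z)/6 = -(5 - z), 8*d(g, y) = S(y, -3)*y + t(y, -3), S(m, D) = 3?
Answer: -1/52946 ≈ -1.8887e-5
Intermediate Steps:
d(g, y) = 5/8 + 3*y/8 (d(g, y) = (3*y + 5)/8 = (5 + 3*y)/8 = 5/8 + 3*y/8)
w(z) = 30 - 6*z (w(z) = -(-6)*(5 - z) = -6*(-5 + z) = 30 - 6*z)
B(l, V) = 141*V/4 (B(l, V) = V*(30 - 6*(5/8 + (3/8)*(-4))) = V*(30 - 6*(5/8 - 3/2)) = V*(30 - 6*(-7/8)) = V*(30 + 21/4) = V*(141/4) = 141*V/4)
1/(B(-10, 216) - 60560) = 1/((141/4)*216 - 60560) = 1/(7614 - 60560) = 1/(-52946) = -1/52946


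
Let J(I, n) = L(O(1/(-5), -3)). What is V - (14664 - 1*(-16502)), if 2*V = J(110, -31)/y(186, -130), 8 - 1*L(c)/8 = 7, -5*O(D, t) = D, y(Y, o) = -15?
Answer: -467494/15 ≈ -31166.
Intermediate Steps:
O(D, t) = -D/5
L(c) = 8 (L(c) = 64 - 8*7 = 64 - 56 = 8)
J(I, n) = 8
V = -4/15 (V = (8/(-15))/2 = (8*(-1/15))/2 = (1/2)*(-8/15) = -4/15 ≈ -0.26667)
V - (14664 - 1*(-16502)) = -4/15 - (14664 - 1*(-16502)) = -4/15 - (14664 + 16502) = -4/15 - 1*31166 = -4/15 - 31166 = -467494/15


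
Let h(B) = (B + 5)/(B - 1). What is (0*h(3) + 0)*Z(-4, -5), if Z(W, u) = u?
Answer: 0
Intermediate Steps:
h(B) = (5 + B)/(-1 + B)
(0*h(3) + 0)*Z(-4, -5) = (0*((5 + 3)/(-1 + 3)) + 0)*(-5) = (0*(8/2) + 0)*(-5) = (0*((½)*8) + 0)*(-5) = (0*4 + 0)*(-5) = (0 + 0)*(-5) = 0*(-5) = 0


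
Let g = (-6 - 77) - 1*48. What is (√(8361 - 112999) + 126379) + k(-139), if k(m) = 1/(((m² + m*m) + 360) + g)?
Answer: 4912478110/38871 + I*√104638 ≈ 1.2638e+5 + 323.48*I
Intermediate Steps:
g = -131 (g = -83 - 48 = -131)
k(m) = 1/(229 + 2*m²) (k(m) = 1/(((m² + m*m) + 360) - 131) = 1/(((m² + m²) + 360) - 131) = 1/((2*m² + 360) - 131) = 1/((360 + 2*m²) - 131) = 1/(229 + 2*m²))
(√(8361 - 112999) + 126379) + k(-139) = (√(8361 - 112999) + 126379) + 1/(229 + 2*(-139)²) = (√(-104638) + 126379) + 1/(229 + 2*19321) = (I*√104638 + 126379) + 1/(229 + 38642) = (126379 + I*√104638) + 1/38871 = 4912478110/38871 + I*√104638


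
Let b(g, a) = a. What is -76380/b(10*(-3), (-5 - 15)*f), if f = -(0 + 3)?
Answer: -1273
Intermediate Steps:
f = -3 (f = -1*3 = -3)
-76380/b(10*(-3), (-5 - 15)*f) = -76380*(-1/(3*(-5 - 15))) = -76380/((-20*(-3))) = -76380/60 = -76380*1/60 = -1273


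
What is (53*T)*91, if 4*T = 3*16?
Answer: 57876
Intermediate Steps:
T = 12 (T = (3*16)/4 = (1/4)*48 = 12)
(53*T)*91 = (53*12)*91 = 636*91 = 57876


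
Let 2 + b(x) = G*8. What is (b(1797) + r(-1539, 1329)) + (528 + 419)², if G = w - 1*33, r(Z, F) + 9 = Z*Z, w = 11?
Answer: 3265143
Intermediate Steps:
r(Z, F) = -9 + Z² (r(Z, F) = -9 + Z*Z = -9 + Z²)
G = -22 (G = 11 - 1*33 = 11 - 33 = -22)
b(x) = -178 (b(x) = -2 - 22*8 = -2 - 176 = -178)
(b(1797) + r(-1539, 1329)) + (528 + 419)² = (-178 + (-9 + (-1539)²)) + (528 + 419)² = (-178 + (-9 + 2368521)) + 947² = (-178 + 2368512) + 896809 = 2368334 + 896809 = 3265143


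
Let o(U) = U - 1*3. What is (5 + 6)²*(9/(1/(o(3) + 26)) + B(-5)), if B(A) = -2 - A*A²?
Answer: 43197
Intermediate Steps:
o(U) = -3 + U (o(U) = U - 3 = -3 + U)
B(A) = -2 - A³
(5 + 6)²*(9/(1/(o(3) + 26)) + B(-5)) = (5 + 6)²*(9/(1/((-3 + 3) + 26)) + (-2 - 1*(-5)³)) = 11²*(9/(1/(0 + 26)) + (-2 - 1*(-125))) = 121*(9/(1/26) + (-2 + 125)) = 121*(9/(1/26) + 123) = 121*(9*26 + 123) = 121*(234 + 123) = 121*357 = 43197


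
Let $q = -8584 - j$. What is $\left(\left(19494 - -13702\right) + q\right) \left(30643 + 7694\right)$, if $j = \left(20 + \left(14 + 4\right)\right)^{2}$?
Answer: $888191616$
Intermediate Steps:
$j = 1444$ ($j = \left(20 + 18\right)^{2} = 38^{2} = 1444$)
$q = -10028$ ($q = -8584 - 1444 = -10028$)
$\left(\left(19494 - -13702\right) + q\right) \left(30643 + 7694\right) = \left(\left(19494 - -13702\right) - 10028\right) \left(30643 + 7694\right) = \left(\left(19494 + 13702\right) - 10028\right) 38337 = \left(33196 - 10028\right) 38337 = 23168 \cdot 38337 = 888191616$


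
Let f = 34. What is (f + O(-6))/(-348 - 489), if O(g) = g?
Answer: -28/837 ≈ -0.033453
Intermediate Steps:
(f + O(-6))/(-348 - 489) = (34 - 6)/(-348 - 489) = 28/(-837) = 28*(-1/837) = -28/837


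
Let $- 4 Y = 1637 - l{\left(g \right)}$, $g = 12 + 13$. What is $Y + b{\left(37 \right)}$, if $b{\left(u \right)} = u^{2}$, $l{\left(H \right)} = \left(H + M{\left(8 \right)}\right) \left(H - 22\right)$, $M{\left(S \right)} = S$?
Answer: $\frac{1969}{2} \approx 984.5$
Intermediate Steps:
$g = 25$
$l{\left(H \right)} = \left(-22 + H\right) \left(8 + H\right)$ ($l{\left(H \right)} = \left(H + 8\right) \left(H - 22\right) = \left(8 + H\right) \left(-22 + H\right) = \left(-22 + H\right) \left(8 + H\right)$)
$Y = - \frac{769}{2}$ ($Y = - \frac{1637 - \left(-176 + 25^{2} - 350\right)}{4} = - \frac{1637 - \left(-176 + 625 - 350\right)}{4} = - \frac{1637 - 99}{4} = \left(- \frac{1}{4}\right) 1538 = - \frac{769}{2} \approx -384.5$)
$Y + b{\left(37 \right)} = - \frac{769}{2} + 37^{2} = - \frac{769}{2} + 1369 = \frac{1969}{2}$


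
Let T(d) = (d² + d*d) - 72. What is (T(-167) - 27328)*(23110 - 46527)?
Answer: -664527626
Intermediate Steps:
T(d) = -72 + 2*d² (T(d) = (d² + d²) - 72 = 2*d² - 72 = -72 + 2*d²)
(T(-167) - 27328)*(23110 - 46527) = ((-72 + 2*(-167)²) - 27328)*(23110 - 46527) = ((-72 + 2*27889) - 27328)*(-23417) = ((-72 + 55778) - 27328)*(-23417) = (55706 - 27328)*(-23417) = 28378*(-23417) = -664527626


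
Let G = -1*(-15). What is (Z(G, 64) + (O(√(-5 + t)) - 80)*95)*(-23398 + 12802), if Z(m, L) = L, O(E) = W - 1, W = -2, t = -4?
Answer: 82871316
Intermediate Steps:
O(E) = -3 (O(E) = -2 - 1 = -3)
G = 15
(Z(G, 64) + (O(√(-5 + t)) - 80)*95)*(-23398 + 12802) = (64 + (-3 - 80)*95)*(-23398 + 12802) = (64 - 83*95)*(-10596) = (64 - 7885)*(-10596) = -7821*(-10596) = 82871316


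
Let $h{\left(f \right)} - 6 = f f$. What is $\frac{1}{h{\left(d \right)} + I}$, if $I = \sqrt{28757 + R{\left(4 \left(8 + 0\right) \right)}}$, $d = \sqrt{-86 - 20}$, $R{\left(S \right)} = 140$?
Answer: $\frac{100}{18897} + \frac{\sqrt{28897}}{18897} \approx 0.014288$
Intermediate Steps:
$d = i \sqrt{106}$ ($d = \sqrt{-106} = i \sqrt{106} \approx 10.296 i$)
$h{\left(f \right)} = 6 + f^{2}$ ($h{\left(f \right)} = 6 + f f = 6 + f^{2}$)
$I = \sqrt{28897}$ ($I = \sqrt{28757 + 140} = \sqrt{28897} \approx 169.99$)
$\frac{1}{h{\left(d \right)} + I} = \frac{1}{\left(6 + \left(i \sqrt{106}\right)^{2}\right) + \sqrt{28897}} = \frac{1}{\left(6 - 106\right) + \sqrt{28897}} = \frac{1}{-100 + \sqrt{28897}}$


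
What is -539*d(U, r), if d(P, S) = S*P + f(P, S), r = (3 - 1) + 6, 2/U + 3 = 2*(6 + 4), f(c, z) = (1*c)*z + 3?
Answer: -44737/17 ≈ -2631.6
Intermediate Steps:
f(c, z) = 3 + c*z (f(c, z) = c*z + 3 = 3 + c*z)
U = 2/17 (U = 2/(-3 + 2*(6 + 4)) = 2/(-3 + 2*10) = 2/(-3 + 20) = 2/17 ≈ 0.11765)
r = 8 (r = 2 + 6 = 8)
d(P, S) = 3 + 2*P*S (d(P, S) = S*P + (3 + P*S) = P*S + (3 + P*S) = 3 + 2*P*S)
-539*d(U, r) = -539*(3 + 2*(2/17)*8) = -539*(3 + 32/17) = -539*83/17 = -44737/17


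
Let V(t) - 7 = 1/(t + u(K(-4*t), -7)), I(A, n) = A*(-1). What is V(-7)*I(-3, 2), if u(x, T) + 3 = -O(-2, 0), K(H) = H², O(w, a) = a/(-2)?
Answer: 207/10 ≈ 20.700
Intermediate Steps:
O(w, a) = -a/2 (O(w, a) = a*(-½) = -a/2)
I(A, n) = -A
u(x, T) = -3 (u(x, T) = -3 - (-1)*0/2 = -3 - 1*0 = -3 + 0 = -3)
V(t) = 7 + 1/(-3 + t) (V(t) = 7 + 1/(t - 3) = 7 + 1/(-3 + t))
V(-7)*I(-3, 2) = ((-20 + 7*(-7))/(-3 - 7))*(-1*(-3)) = ((-20 - 49)/(-10))*3 = -⅒*(-69)*3 = (69/10)*3 = 207/10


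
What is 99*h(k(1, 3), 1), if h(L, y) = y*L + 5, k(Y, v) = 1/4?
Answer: 2079/4 ≈ 519.75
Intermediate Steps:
k(Y, v) = ¼
h(L, y) = 5 + L*y (h(L, y) = L*y + 5 = 5 + L*y)
99*h(k(1, 3), 1) = 99*(5 + (¼)*1) = 99*(5 + ¼) = 99*(21/4) = 2079/4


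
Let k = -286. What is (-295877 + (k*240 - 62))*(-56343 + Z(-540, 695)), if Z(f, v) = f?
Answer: 20738347257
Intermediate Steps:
(-295877 + (k*240 - 62))*(-56343 + Z(-540, 695)) = (-295877 + (-286*240 - 62))*(-56343 - 540) = (-295877 + (-68640 - 62))*(-56883) = (-295877 - 68702)*(-56883) = -364579*(-56883) = 20738347257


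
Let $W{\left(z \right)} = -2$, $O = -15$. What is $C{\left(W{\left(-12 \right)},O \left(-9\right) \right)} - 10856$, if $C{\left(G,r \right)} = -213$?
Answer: $-11069$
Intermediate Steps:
$C{\left(W{\left(-12 \right)},O \left(-9\right) \right)} - 10856 = -213 - 10856 = -11069$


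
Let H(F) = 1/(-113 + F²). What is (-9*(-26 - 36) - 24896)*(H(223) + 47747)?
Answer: -28828545396857/24808 ≈ -1.1621e+9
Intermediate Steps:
(-9*(-26 - 36) - 24896)*(H(223) + 47747) = (-9*(-26 - 36) - 24896)*(1/(-113 + 223²) + 47747) = (-9*(-62) - 24896)*(1/(-113 + 49729) + 47747) = (558 - 24896)*(1/49616 + 47747) = -24338*(1/49616 + 47747) = -24338*2369015153/49616 = -28828545396857/24808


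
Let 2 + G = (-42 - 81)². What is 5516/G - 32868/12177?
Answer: -620528/265803 ≈ -2.3345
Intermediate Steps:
G = 15127 (G = -2 + (-42 - 81)² = -2 + (-123)² = -2 + 15129 = 15127)
5516/G - 32868/12177 = 5516/15127 - 32868/12177 = 5516*(1/15127) - 32868*1/12177 = 788/2161 - 332/123 = -620528/265803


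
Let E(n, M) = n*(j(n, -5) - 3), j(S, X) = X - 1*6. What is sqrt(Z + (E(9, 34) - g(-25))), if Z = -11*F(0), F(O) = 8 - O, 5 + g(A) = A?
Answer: 2*I*sqrt(46) ≈ 13.565*I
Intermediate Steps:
g(A) = -5 + A
j(S, X) = -6 + X (j(S, X) = X - 6 = -6 + X)
Z = -88 (Z = -11*(8 - 1*0) = -11*(8 + 0) = -11*8 = -88)
E(n, M) = -14*n (E(n, M) = n*((-6 - 5) - 3) = n*(-11 - 3) = n*(-14) = -14*n)
sqrt(Z + (E(9, 34) - g(-25))) = sqrt(-88 + (-14*9 - (-5 - 25))) = sqrt(-88 + (-126 - 1*(-30))) = sqrt(-88 + (-126 + 30)) = sqrt(-88 - 96) = sqrt(-184) = 2*I*sqrt(46)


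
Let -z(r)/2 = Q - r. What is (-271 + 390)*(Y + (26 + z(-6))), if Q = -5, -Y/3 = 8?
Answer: 0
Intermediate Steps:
Y = -24 (Y = -3*8 = -24)
z(r) = 10 + 2*r (z(r) = -2*(-5 - r) = 10 + 2*r)
(-271 + 390)*(Y + (26 + z(-6))) = (-271 + 390)*(-24 + (26 + (10 + 2*(-6)))) = 119*(-24 + (26 + (10 - 12))) = 119*(-24 + (26 - 2)) = 119*(-24 + 24) = 119*0 = 0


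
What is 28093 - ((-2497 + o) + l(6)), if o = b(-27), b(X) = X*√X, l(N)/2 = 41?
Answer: 30508 + 81*I*√3 ≈ 30508.0 + 140.3*I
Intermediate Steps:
l(N) = 82 (l(N) = 2*41 = 82)
b(X) = X^(3/2)
o = -81*I*√3 (o = (-27)^(3/2) = -81*I*√3 ≈ -140.3*I)
28093 - ((-2497 + o) + l(6)) = 28093 - ((-2497 - 81*I*√3) + 82) = 28093 - (-2415 - 81*I*√3) = 28093 + (2415 + 81*I*√3) = 30508 + 81*I*√3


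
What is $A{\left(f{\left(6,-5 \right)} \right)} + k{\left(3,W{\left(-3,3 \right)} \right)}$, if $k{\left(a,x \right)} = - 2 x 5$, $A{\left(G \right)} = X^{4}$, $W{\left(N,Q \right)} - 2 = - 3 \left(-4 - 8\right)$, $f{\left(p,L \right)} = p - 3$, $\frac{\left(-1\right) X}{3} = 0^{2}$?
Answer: $-380$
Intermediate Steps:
$X = 0$ ($X = - 3 \cdot 0^{2} = \left(-3\right) 0 = 0$)
$f{\left(p,L \right)} = -3 + p$
$W{\left(N,Q \right)} = 38$ ($W{\left(N,Q \right)} = 2 - 3 \left(-4 - 8\right) = 2 - -36 = 2 + 36 = 38$)
$A{\left(G \right)} = 0$ ($A{\left(G \right)} = 0^{4} = 0$)
$k{\left(a,x \right)} = - 10 x$
$A{\left(f{\left(6,-5 \right)} \right)} + k{\left(3,W{\left(-3,3 \right)} \right)} = 0 - 380 = -380$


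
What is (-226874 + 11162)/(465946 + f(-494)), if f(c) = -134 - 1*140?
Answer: -8988/19403 ≈ -0.46323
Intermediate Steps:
f(c) = -274 (f(c) = -134 - 140 = -274)
(-226874 + 11162)/(465946 + f(-494)) = (-226874 + 11162)/(465946 - 274) = -215712/465672 = -215712*1/465672 = -8988/19403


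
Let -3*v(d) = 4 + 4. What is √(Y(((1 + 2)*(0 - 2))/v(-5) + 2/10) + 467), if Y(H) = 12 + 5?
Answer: 22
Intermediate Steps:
v(d) = -8/3 (v(d) = -(4 + 4)/3 = -⅓*8 = -8/3)
Y(H) = 17
√(Y(((1 + 2)*(0 - 2))/v(-5) + 2/10) + 467) = √(17 + 467) = √484 = 22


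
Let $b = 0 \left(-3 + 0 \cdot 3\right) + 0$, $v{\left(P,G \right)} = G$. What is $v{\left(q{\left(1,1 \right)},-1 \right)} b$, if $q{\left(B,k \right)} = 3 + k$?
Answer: $0$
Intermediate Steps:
$b = 0$ ($b = 0 \left(-3 + 0\right) + 0 = 0 \left(-3\right) + 0 = 0 + 0 = 0$)
$v{\left(q{\left(1,1 \right)},-1 \right)} b = \left(-1\right) 0 = 0$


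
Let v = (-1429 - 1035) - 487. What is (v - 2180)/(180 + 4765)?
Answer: -5131/4945 ≈ -1.0376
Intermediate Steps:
v = -2951 (v = -2464 - 487 = -2951)
(v - 2180)/(180 + 4765) = (-2951 - 2180)/(180 + 4765) = -5131/4945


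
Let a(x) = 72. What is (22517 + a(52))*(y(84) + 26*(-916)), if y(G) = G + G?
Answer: -534184672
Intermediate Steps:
y(G) = 2*G
(22517 + a(52))*(y(84) + 26*(-916)) = (22517 + 72)*(2*84 + 26*(-916)) = 22589*(168 - 23816) = 22589*(-23648) = -534184672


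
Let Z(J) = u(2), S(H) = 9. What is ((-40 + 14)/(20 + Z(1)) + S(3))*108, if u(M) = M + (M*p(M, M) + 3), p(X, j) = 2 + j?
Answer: 9756/11 ≈ 886.91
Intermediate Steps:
u(M) = 3 + M + M*(2 + M) (u(M) = M + (M*(2 + M) + 3) = M + (3 + M*(2 + M)) = 3 + M + M*(2 + M))
Z(J) = 13 (Z(J) = 3 + 2 + 2*(2 + 2) = 3 + 2 + 2*4 = 3 + 2 + 8 = 13)
((-40 + 14)/(20 + Z(1)) + S(3))*108 = ((-40 + 14)/(20 + 13) + 9)*108 = (-26/33 + 9)*108 = (271/33)*108 = 9756/11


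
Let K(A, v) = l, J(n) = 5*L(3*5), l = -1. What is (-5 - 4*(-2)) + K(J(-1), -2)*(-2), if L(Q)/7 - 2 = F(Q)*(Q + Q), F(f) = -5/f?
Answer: 5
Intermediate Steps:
L(Q) = -56 (L(Q) = 14 + 7*((-5/Q)*(Q + Q)) = 14 + 7*((-5/Q)*(2*Q)) = 14 + 7*(-10) = 14 - 70 = -56)
J(n) = -280 (J(n) = 5*(-56) = -280)
K(A, v) = -1
(-5 - 4*(-2)) + K(J(-1), -2)*(-2) = (-5 - 4*(-2)) - 1*(-2) = (-5 + 8) + 2 = 3 + 2 = 5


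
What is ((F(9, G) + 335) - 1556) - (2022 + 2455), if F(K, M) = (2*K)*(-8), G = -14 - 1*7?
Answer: -5842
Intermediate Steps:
G = -21 (G = -14 - 7 = -21)
F(K, M) = -16*K
((F(9, G) + 335) - 1556) - (2022 + 2455) = ((-16*9 + 335) - 1556) - (2022 + 2455) = ((-144 + 335) - 1556) - 1*4477 = (191 - 1556) - 4477 = -1365 - 4477 = -5842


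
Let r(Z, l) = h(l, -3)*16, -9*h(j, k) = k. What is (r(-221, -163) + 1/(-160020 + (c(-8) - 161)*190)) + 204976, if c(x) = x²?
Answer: 109736756797/535350 ≈ 2.0498e+5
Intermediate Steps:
h(j, k) = -k/9
r(Z, l) = 16/3 (r(Z, l) = -⅑*(-3)*16 = (⅓)*16 = 16/3)
(r(-221, -163) + 1/(-160020 + (c(-8) - 161)*190)) + 204976 = (16/3 + 1/(-160020 + ((-8)² - 161)*190)) + 204976 = (16/3 + 1/(-160020 + (64 - 161)*190)) + 204976 = (16/3 + 1/(-160020 - 97*190)) + 204976 = (16/3 + 1/(-160020 - 18430)) + 204976 = (16/3 + 1/(-178450)) + 204976 = (16/3 - 1/178450) + 204976 = 2855197/535350 + 204976 = 109736756797/535350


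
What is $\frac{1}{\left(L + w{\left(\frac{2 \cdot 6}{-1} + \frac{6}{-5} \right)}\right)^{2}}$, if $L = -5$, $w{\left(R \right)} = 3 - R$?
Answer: $\frac{25}{3136} \approx 0.0079719$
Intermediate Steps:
$\frac{1}{\left(L + w{\left(\frac{2 \cdot 6}{-1} + \frac{6}{-5} \right)}\right)^{2}} = \frac{1}{\left(-5 - \left(-3 - \frac{6}{5} + \frac{2 \cdot 6}{-1}\right)\right)^{2}} = \frac{1}{\left(-5 - \left(-3 - 12 - \frac{6}{5}\right)\right)^{2}} = \frac{1}{\left(-5 + \left(3 - \left(-12 - \frac{6}{5}\right)\right)\right)^{2}} = \frac{1}{\left(-5 + \left(3 - - \frac{66}{5}\right)\right)^{2}} = \frac{1}{\left(-5 + \left(3 + \frac{66}{5}\right)\right)^{2}} = \frac{1}{\left(-5 + \frac{81}{5}\right)^{2}} = \frac{1}{\left(\frac{56}{5}\right)^{2}} = \frac{1}{\frac{3136}{25}} = \frac{25}{3136}$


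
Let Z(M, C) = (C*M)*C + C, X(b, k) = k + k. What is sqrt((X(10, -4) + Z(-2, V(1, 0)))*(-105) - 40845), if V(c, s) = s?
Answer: 3*I*sqrt(4445) ≈ 200.01*I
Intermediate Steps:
X(b, k) = 2*k
Z(M, C) = C + M*C**2 (Z(M, C) = M*C**2 + C = C + M*C**2)
sqrt((X(10, -4) + Z(-2, V(1, 0)))*(-105) - 40845) = sqrt((2*(-4) + 0*(1 + 0*(-2)))*(-105) - 40845) = sqrt((-8 + 0*(1 + 0))*(-105) - 40845) = sqrt((-8 + 0*1)*(-105) - 40845) = sqrt((-8 + 0)*(-105) - 40845) = sqrt(-8*(-105) - 40845) = sqrt(840 - 40845) = sqrt(-40005) = 3*I*sqrt(4445)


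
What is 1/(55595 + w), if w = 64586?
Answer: 1/120181 ≈ 8.3208e-6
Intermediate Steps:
1/(55595 + w) = 1/(55595 + 64586) = 1/120181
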